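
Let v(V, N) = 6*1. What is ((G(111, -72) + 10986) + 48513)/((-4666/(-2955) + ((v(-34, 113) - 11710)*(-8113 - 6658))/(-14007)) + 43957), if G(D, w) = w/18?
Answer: 117263752575/62315044547 ≈ 1.8818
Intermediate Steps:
v(V, N) = 6
G(D, w) = w/18 (G(D, w) = w*(1/18) = w/18)
((G(111, -72) + 10986) + 48513)/((-4666/(-2955) + ((v(-34, 113) - 11710)*(-8113 - 6658))/(-14007)) + 43957) = (((1/18)*(-72) + 10986) + 48513)/((-4666/(-2955) + ((6 - 11710)*(-8113 - 6658))/(-14007)) + 43957) = ((-4 + 10986) + 48513)/((-4666*(-1/2955) - 11704*(-14771)*(-1/14007)) + 43957) = (10982 + 48513)/((4666/2955 + 172879784*(-1/14007)) + 43957) = 59495/((4666/2955 - 24697112/2001) + 43957) = 59495/(-24323543098/1970985 + 43957) = 59495/(62315044547/1970985) = 59495*(1970985/62315044547) = 117263752575/62315044547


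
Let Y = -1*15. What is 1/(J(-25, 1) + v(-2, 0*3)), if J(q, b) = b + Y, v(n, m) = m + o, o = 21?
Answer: ⅐ ≈ 0.14286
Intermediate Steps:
Y = -15
v(n, m) = 21 + m (v(n, m) = m + 21 = 21 + m)
J(q, b) = -15 + b (J(q, b) = b - 15 = -15 + b)
1/(J(-25, 1) + v(-2, 0*3)) = 1/((-15 + 1) + (21 + 0*3)) = 1/(-14 + (21 + 0)) = 1/(-14 + 21) = 1/7 = ⅐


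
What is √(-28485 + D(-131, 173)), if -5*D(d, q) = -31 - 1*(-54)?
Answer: 4*I*√44515/5 ≈ 168.79*I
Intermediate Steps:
D(d, q) = -23/5 (D(d, q) = -(-31 - 1*(-54))/5 = -(-31 + 54)/5 = -⅕*23 = -23/5)
√(-28485 + D(-131, 173)) = √(-28485 - 23/5) = √(-142448/5) = 4*I*√44515/5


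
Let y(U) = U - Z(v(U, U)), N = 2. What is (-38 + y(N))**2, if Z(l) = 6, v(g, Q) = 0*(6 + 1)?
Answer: 1764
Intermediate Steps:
v(g, Q) = 0 (v(g, Q) = 0*7 = 0)
y(U) = -6 + U (y(U) = U - 1*6 = U - 6 = -6 + U)
(-38 + y(N))**2 = (-38 + (-6 + 2))**2 = (-38 - 4)**2 = (-42)**2 = 1764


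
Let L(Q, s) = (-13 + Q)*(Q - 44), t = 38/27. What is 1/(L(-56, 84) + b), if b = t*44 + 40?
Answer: 27/189052 ≈ 0.00014282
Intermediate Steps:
t = 38/27 (t = 38*(1/27) = 38/27 ≈ 1.4074)
L(Q, s) = (-44 + Q)*(-13 + Q) (L(Q, s) = (-13 + Q)*(-44 + Q) = (-44 + Q)*(-13 + Q))
b = 2752/27 (b = (38/27)*44 + 40 = 1672/27 + 40 = 2752/27 ≈ 101.93)
1/(L(-56, 84) + b) = 1/((572 + (-56)² - 57*(-56)) + 2752/27) = 1/((572 + 3136 + 3192) + 2752/27) = 1/(6900 + 2752/27) = 1/(189052/27) = 27/189052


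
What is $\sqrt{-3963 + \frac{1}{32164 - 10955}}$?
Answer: $\frac{i \sqrt{1782643300594}}{21209} \approx 62.952 i$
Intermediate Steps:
$\sqrt{-3963 + \frac{1}{32164 - 10955}} = \sqrt{-3963 + \frac{1}{21209}} = \sqrt{- \frac{84051266}{21209}} = \frac{i \sqrt{1782643300594}}{21209}$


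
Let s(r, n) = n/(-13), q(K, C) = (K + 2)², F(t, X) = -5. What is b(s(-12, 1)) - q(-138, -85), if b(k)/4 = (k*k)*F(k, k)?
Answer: -3125844/169 ≈ -18496.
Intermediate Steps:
q(K, C) = (2 + K)²
s(r, n) = -n/13 (s(r, n) = n*(-1/13) = -n/13)
b(k) = -20*k² (b(k) = 4*((k*k)*(-5)) = 4*(k²*(-5)) = 4*(-5*k²) = -20*k²)
b(s(-12, 1)) - q(-138, -85) = -20*(-1/13*1)² - (2 - 138)² = -20*(-1/13)² - 1*(-136)² = -20*1/169 - 1*18496 = -20/169 - 18496 = -3125844/169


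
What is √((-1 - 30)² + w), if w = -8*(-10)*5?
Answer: √1361 ≈ 36.892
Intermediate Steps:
w = 400 (w = 80*5 = 400)
√((-1 - 30)² + w) = √((-1 - 30)² + 400) = √((-31)² + 400) = √(961 + 400) = √1361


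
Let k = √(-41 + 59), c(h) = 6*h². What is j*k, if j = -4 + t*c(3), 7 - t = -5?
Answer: 1932*√2 ≈ 2732.3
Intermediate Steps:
t = 12 (t = 7 - 1*(-5) = 7 + 5 = 12)
j = 644 (j = -4 + 12*(6*3²) = -4 + 12*(6*9) = -4 + 12*54 = -4 + 648 = 644)
k = 3*√2 (k = √18 = 3*√2 ≈ 4.2426)
j*k = 644*(3*√2) = 1932*√2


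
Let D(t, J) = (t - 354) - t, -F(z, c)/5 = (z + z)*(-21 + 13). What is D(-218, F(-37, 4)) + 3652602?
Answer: 3652248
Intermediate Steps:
F(z, c) = 80*z (F(z, c) = -5*(z + z)*(-21 + 13) = -5*2*z*(-8) = -(-80)*z = 80*z)
D(t, J) = -354 (D(t, J) = (-354 + t) - t = -354)
D(-218, F(-37, 4)) + 3652602 = -354 + 3652602 = 3652248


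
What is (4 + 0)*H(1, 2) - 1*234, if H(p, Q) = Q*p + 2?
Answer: -218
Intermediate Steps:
H(p, Q) = 2 + Q*p
(4 + 0)*H(1, 2) - 1*234 = (4 + 0)*(2 + 2*1) - 1*234 = 4*(2 + 2) - 234 = 4*4 - 234 = 16 - 234 = -218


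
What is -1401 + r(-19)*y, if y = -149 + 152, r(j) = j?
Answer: -1458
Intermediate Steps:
y = 3
-1401 + r(-19)*y = -1401 - 19*3 = -1401 - 57 = -1458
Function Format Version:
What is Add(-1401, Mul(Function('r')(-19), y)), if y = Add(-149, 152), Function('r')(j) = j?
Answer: -1458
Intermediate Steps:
y = 3
Add(-1401, Mul(Function('r')(-19), y)) = Add(-1401, Mul(-19, 3)) = Add(-1401, -57) = -1458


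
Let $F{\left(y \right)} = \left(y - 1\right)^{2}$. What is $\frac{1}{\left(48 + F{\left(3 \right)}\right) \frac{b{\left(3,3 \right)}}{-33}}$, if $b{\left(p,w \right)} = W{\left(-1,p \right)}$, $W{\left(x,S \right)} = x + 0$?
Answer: $\frac{33}{52} \approx 0.63461$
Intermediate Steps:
$F{\left(y \right)} = \left(-1 + y\right)^{2}$
$W{\left(x,S \right)} = x$
$b{\left(p,w \right)} = -1$
$\frac{1}{\left(48 + F{\left(3 \right)}\right) \frac{b{\left(3,3 \right)}}{-33}} = \frac{1}{\left(48 + \left(-1 + 3\right)^{2}\right) \left(- \frac{1}{-33}\right)} = \frac{1}{\left(48 + 2^{2}\right) \left(\left(-1\right) \left(- \frac{1}{33}\right)\right)} = \frac{1}{\left(48 + 4\right) \frac{1}{33}} = \frac{1}{52 \cdot \frac{1}{33}} = \frac{1}{\frac{52}{33}} = \frac{33}{52}$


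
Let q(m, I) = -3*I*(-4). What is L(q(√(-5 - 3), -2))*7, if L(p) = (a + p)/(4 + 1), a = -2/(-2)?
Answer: -161/5 ≈ -32.200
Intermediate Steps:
a = 1 (a = -2*(-½) = 1)
q(m, I) = 12*I
L(p) = ⅕ + p/5 (L(p) = (1 + p)/(4 + 1) = (1 + p)/5 = (1 + p)*(⅕) = ⅕ + p/5)
L(q(√(-5 - 3), -2))*7 = (⅕ + (12*(-2))/5)*7 = (⅕ + (⅕)*(-24))*7 = (⅕ - 24/5)*7 = -23/5*7 = -161/5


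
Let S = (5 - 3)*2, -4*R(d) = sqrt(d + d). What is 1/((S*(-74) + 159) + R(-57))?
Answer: -1096/150209 + 2*I*sqrt(114)/150209 ≈ -0.0072965 + 0.00014216*I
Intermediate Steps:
R(d) = -sqrt(2)*sqrt(d)/4 (R(d) = -sqrt(d + d)/4 = -sqrt(2)*sqrt(d)/4)
S = 4 (S = 2*2 = 4)
1/((S*(-74) + 159) + R(-57)) = 1/((4*(-74) + 159) - sqrt(2)*sqrt(-57)/4) = 1/((-296 + 159) - sqrt(2)*I*sqrt(57)/4) = 1/(-137 - I*sqrt(114)/4)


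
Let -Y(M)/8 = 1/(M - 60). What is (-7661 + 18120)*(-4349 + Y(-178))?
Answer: -5412814893/119 ≈ -4.5486e+7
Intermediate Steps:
Y(M) = -8/(-60 + M) (Y(M) = -8/(M - 60) = -8/(-60 + M))
(-7661 + 18120)*(-4349 + Y(-178)) = (-7661 + 18120)*(-4349 - 8/(-60 - 178)) = 10459*(-4349 - 8/(-238)) = 10459*(-4349 - 8*(-1/238)) = 10459*(-4349 + 4/119) = 10459*(-517527/119) = -5412814893/119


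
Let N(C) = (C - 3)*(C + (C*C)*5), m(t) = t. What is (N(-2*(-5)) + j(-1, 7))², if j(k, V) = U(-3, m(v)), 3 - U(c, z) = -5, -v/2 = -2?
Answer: 12802084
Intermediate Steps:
v = 4 (v = -2*(-2) = 4)
U(c, z) = 8 (U(c, z) = 3 - 1*(-5) = 3 + 5 = 8)
j(k, V) = 8
N(C) = (-3 + C)*(C + 5*C²) (N(C) = (-3 + C)*(C + C²*5) = (-3 + C)*(C + 5*C²))
(N(-2*(-5)) + j(-1, 7))² = ((-2*(-5))*(-3 - (-28)*(-5) + 5*(-2*(-5))²) + 8)² = (10*(-3 - 14*10 + 5*10²) + 8)² = (10*(-3 - 140 + 5*100) + 8)² = (10*(-3 - 140 + 500) + 8)² = (10*357 + 8)² = (3570 + 8)² = 3578² = 12802084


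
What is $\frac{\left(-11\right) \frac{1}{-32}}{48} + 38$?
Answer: $\frac{58379}{1536} \approx 38.007$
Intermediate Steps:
$\frac{\left(-11\right) \frac{1}{-32}}{48} + 38 = \frac{\left(-11\right) \left(- \frac{1}{32}\right)}{48} + 38 = \frac{1}{48} \cdot \frac{11}{32} + 38 = \frac{11}{1536} + 38 = \frac{58379}{1536}$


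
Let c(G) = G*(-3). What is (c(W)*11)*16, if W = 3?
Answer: -1584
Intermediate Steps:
c(G) = -3*G
(c(W)*11)*16 = (-3*3*11)*16 = -9*11*16 = -99*16 = -1584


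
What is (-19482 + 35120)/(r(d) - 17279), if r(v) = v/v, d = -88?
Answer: -7819/8639 ≈ -0.90508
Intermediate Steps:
r(v) = 1
(-19482 + 35120)/(r(d) - 17279) = (-19482 + 35120)/(1 - 17279) = 15638/(-17278) = 15638*(-1/17278) = -7819/8639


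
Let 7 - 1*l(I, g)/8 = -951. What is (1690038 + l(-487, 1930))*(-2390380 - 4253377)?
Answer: -11279119546414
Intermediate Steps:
l(I, g) = 7664 (l(I, g) = 56 - 8*(-951) = 56 + 7608 = 7664)
(1690038 + l(-487, 1930))*(-2390380 - 4253377) = (1690038 + 7664)*(-2390380 - 4253377) = 1697702*(-6643757) = -11279119546414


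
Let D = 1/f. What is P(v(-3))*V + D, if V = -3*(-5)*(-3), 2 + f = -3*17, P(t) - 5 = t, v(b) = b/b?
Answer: -14311/53 ≈ -270.02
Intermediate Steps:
v(b) = 1
P(t) = 5 + t
f = -53 (f = -2 - 3*17 = -2 - 51 = -53)
V = -45 (V = 15*(-3) = -45)
D = -1/53 (D = 1/(-53) = -1/53 ≈ -0.018868)
P(v(-3))*V + D = (5 + 1)*(-45) - 1/53 = 6*(-45) - 1/53 = -270 - 1/53 = -14311/53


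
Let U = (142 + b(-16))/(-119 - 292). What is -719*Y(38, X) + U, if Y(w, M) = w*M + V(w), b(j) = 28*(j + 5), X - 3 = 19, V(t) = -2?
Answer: -246454340/411 ≈ -5.9965e+5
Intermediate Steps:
X = 22 (X = 3 + 19 = 22)
b(j) = 140 + 28*j (b(j) = 28*(5 + j) = 140 + 28*j)
Y(w, M) = -2 + M*w (Y(w, M) = w*M - 2 = M*w - 2 = -2 + M*w)
U = 166/411 (U = (142 + (140 + 28*(-16)))/(-119 - 292) = (142 + (140 - 448))/(-411) = (142 - 308)*(-1/411) = -166*(-1/411) = 166/411 ≈ 0.40389)
-719*Y(38, X) + U = -719*(-2 + 22*38) + 166/411 = -719*(-2 + 836) + 166/411 = -719*834 + 166/411 = -599646 + 166/411 = -246454340/411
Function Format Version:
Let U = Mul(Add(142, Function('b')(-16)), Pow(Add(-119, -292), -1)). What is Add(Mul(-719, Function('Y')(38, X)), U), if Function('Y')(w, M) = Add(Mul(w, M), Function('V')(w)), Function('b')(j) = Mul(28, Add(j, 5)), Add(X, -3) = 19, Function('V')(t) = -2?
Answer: Rational(-246454340, 411) ≈ -5.9965e+5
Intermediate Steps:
X = 22 (X = Add(3, 19) = 22)
Function('b')(j) = Add(140, Mul(28, j)) (Function('b')(j) = Mul(28, Add(5, j)) = Add(140, Mul(28, j)))
Function('Y')(w, M) = Add(-2, Mul(M, w)) (Function('Y')(w, M) = Add(Mul(w, M), -2) = Add(Mul(M, w), -2) = Add(-2, Mul(M, w)))
U = Rational(166, 411) (U = Mul(Add(142, Add(140, Mul(28, -16))), Pow(Add(-119, -292), -1)) = Mul(Add(142, Add(140, -448)), Pow(-411, -1)) = Mul(Add(142, -308), Rational(-1, 411)) = Mul(-166, Rational(-1, 411)) = Rational(166, 411) ≈ 0.40389)
Add(Mul(-719, Function('Y')(38, X)), U) = Add(Mul(-719, Add(-2, Mul(22, 38))), Rational(166, 411)) = Add(Mul(-719, Add(-2, 836)), Rational(166, 411)) = Add(Mul(-719, 834), Rational(166, 411)) = Add(-599646, Rational(166, 411)) = Rational(-246454340, 411)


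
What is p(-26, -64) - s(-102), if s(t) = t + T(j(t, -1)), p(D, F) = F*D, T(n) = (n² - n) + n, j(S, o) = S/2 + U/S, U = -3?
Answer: -961793/1156 ≈ -832.00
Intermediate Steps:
j(S, o) = S/2 - 3/S
T(n) = n²
p(D, F) = D*F
s(t) = t + (t/2 - 3/t)²
p(-26, -64) - s(-102) = -26*(-64) - (-102 + (¼)*(-6 + (-102)²)²/(-102)²) = 1664 - (-102 + (¼)*(1/10404)*(-6 + 10404)²) = 1664 - (-102 + (¼)*(1/10404)*10398²) = 1664 - (-102 + (¼)*(1/10404)*108118404) = 1664 - (-102 + 3003289/1156) = 1664 - 1*2885377/1156 = 1664 - 2885377/1156 = -961793/1156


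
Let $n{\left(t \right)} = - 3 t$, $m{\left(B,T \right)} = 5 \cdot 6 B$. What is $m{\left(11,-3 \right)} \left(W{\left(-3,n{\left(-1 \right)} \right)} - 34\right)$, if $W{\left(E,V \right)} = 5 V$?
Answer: $-6270$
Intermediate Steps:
$m{\left(B,T \right)} = 30 B$
$m{\left(11,-3 \right)} \left(W{\left(-3,n{\left(-1 \right)} \right)} - 34\right) = 30 \cdot 11 \left(5 \left(\left(-3\right) \left(-1\right)\right) - 34\right) = 330 \left(5 \cdot 3 - 34\right) = 330 \left(15 - 34\right) = 330 \left(-19\right) = -6270$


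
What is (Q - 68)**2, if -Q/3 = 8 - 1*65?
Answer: 10609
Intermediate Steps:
Q = 171 (Q = -3*(8 - 1*65) = -3*(8 - 65) = -3*(-57) = 171)
(Q - 68)**2 = (171 - 68)**2 = 103**2 = 10609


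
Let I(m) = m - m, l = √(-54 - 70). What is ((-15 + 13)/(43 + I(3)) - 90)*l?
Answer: -7744*I*√31/43 ≈ -1002.7*I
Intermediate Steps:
l = 2*I*√31 (l = √(-124) = 2*I*√31 ≈ 11.136*I)
I(m) = 0
((-15 + 13)/(43 + I(3)) - 90)*l = ((-15 + 13)/(43 + 0) - 90)*(2*I*√31) = (-2/43 - 90)*(2*I*√31) = -7744*I*√31/43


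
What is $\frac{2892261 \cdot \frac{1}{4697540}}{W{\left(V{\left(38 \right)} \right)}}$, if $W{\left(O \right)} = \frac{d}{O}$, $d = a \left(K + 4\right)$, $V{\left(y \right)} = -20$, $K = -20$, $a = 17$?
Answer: $\frac{170133}{3758032} \approx 0.045272$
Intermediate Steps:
$d = -272$ ($d = 17 \left(-20 + 4\right) = 17 \left(-16\right) = -272$)
$W{\left(O \right)} = - \frac{272}{O}$
$\frac{2892261 \cdot \frac{1}{4697540}}{W{\left(V{\left(38 \right)} \right)}} = \frac{2892261 \cdot \frac{1}{4697540}}{\left(-272\right) \frac{1}{-20}} = \frac{2892261 \cdot \frac{1}{4697540}}{\left(-272\right) \left(- \frac{1}{20}\right)} = \frac{2892261}{4697540 \cdot \frac{68}{5}} = \frac{2892261}{4697540} \cdot \frac{5}{68} = \frac{170133}{3758032}$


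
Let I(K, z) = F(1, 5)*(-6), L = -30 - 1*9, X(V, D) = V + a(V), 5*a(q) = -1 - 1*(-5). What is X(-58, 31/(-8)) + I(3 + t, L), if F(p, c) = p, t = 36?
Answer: -316/5 ≈ -63.200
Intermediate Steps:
a(q) = ⅘ (a(q) = (-1 - 1*(-5))/5 = (-1 + 5)/5 = (⅕)*4 = ⅘)
X(V, D) = ⅘ + V (X(V, D) = V + ⅘ = ⅘ + V)
L = -39 (L = -30 - 9 = -39)
I(K, z) = -6 (I(K, z) = 1*(-6) = -6)
X(-58, 31/(-8)) + I(3 + t, L) = (⅘ - 58) - 6 = -286/5 - 6 = -316/5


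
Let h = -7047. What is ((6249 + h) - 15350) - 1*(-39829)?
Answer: 23681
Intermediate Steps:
((6249 + h) - 15350) - 1*(-39829) = ((6249 - 7047) - 15350) - 1*(-39829) = (-798 - 15350) + 39829 = -16148 + 39829 = 23681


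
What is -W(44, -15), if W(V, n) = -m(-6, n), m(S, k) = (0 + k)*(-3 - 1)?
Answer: 60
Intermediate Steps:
m(S, k) = -4*k (m(S, k) = k*(-4) = -4*k)
W(V, n) = 4*n (W(V, n) = -(-4)*n = 4*n)
-W(44, -15) = -4*(-15) = -1*(-60) = 60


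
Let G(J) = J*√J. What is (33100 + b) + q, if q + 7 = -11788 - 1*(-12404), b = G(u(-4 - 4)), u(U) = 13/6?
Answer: 33709 + 13*√78/36 ≈ 33712.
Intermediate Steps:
u(U) = 13/6 (u(U) = 13*(⅙) = 13/6)
G(J) = J^(3/2)
b = 13*√78/36 (b = (13/6)^(3/2) = 13*√78/36 ≈ 3.1892)
q = 609 (q = -7 + (-11788 - 1*(-12404)) = -7 + (-11788 + 12404) = -7 + 616 = 609)
(33100 + b) + q = (33100 + 13*√78/36) + 609 = 33709 + 13*√78/36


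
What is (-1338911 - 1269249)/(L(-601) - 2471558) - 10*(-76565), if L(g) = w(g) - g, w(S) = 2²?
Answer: 1891887772610/2470953 ≈ 7.6565e+5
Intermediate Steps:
w(S) = 4
L(g) = 4 - g
(-1338911 - 1269249)/(L(-601) - 2471558) - 10*(-76565) = (-1338911 - 1269249)/((4 - 1*(-601)) - 2471558) - 10*(-76565) = -2608160/((4 + 601) - 2471558) + 765650 = -2608160/(605 - 2471558) + 765650 = -2608160/(-2470953) + 765650 = -2608160*(-1/2470953) + 765650 = 2608160/2470953 + 765650 = 1891887772610/2470953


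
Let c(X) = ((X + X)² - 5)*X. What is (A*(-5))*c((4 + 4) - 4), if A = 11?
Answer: -12980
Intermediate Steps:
c(X) = X*(-5 + 4*X²) (c(X) = ((2*X)² - 5)*X = (4*X² - 5)*X = (-5 + 4*X²)*X = X*(-5 + 4*X²))
(A*(-5))*c((4 + 4) - 4) = (11*(-5))*(((4 + 4) - 4)*(-5 + 4*((4 + 4) - 4)²)) = -55*(8 - 4)*(-5 + 4*(8 - 4)²) = -220*(-5 + 4*4²) = -220*(-5 + 4*16) = -220*(-5 + 64) = -220*59 = -55*236 = -12980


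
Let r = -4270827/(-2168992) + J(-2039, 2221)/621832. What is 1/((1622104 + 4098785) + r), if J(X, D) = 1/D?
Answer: 374446339332128/2142166681074394185059 ≈ 1.7480e-7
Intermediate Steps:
r = 737298955763267/374446339332128 (r = -4270827/(-2168992) + 1/(2221*621832) = -4270827*(-1/2168992) + (1/2221)*(1/621832) = 4270827/2168992 + 1/1381088872 = 737298955763267/374446339332128 ≈ 1.9690)
1/((1622104 + 4098785) + r) = 1/((1622104 + 4098785) + 737298955763267/374446339332128) = 1/(5720889 + 737298955763267/374446339332128) = 1/(2142166681074394185059/374446339332128) = 374446339332128/2142166681074394185059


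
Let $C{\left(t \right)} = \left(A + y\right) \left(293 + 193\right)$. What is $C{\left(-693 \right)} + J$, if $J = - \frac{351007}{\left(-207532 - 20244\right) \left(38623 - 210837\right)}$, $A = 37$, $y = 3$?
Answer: $\frac{762557639933153}{39226216064} \approx 19440.0$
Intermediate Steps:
$C{\left(t \right)} = 19440$ ($C{\left(t \right)} = \left(37 + 3\right) \left(293 + 193\right) = 40 \cdot 486 = 19440$)
$J = - \frac{351007}{39226216064}$ ($J = - \frac{351007}{\left(-227776\right) \left(-172214\right)} = - \frac{351007}{39226216064} \approx -8.9483 \cdot 10^{-6}$)
$C{\left(-693 \right)} + J = 19440 - \frac{351007}{39226216064} = \frac{762557639933153}{39226216064}$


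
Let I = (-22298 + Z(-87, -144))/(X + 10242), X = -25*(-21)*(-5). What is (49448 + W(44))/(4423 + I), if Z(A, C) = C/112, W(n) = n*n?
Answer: 1369871748/117836921 ≈ 11.625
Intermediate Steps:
W(n) = n**2
Z(A, C) = C/112 (Z(A, C) = C*(1/112) = C/112)
X = -2625 (X = 525*(-5) = -2625)
I = -156095/53319 (I = (-22298 + (1/112)*(-144))/(-2625 + 10242) = (-22298 - 9/7)/7617 = -156095/7*1/7617 = -156095/53319 ≈ -2.9276)
(49448 + W(44))/(4423 + I) = (49448 + 44**2)/(4423 - 156095/53319) = (49448 + 1936)/(235673842/53319) = 51384*(53319/235673842) = 1369871748/117836921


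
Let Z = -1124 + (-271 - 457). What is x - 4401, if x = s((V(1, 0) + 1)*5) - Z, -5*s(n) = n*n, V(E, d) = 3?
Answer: -2629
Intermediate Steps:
Z = -1852 (Z = -1124 - 728 = -1852)
s(n) = -n**2/5 (s(n) = -n*n/5 = -n**2/5)
x = 1772 (x = -25*(3 + 1)**2/5 - 1*(-1852) = -(4*5)**2/5 + 1852 = -1/5*20**2 + 1852 = -1/5*400 + 1852 = -80 + 1852 = 1772)
x - 4401 = 1772 - 4401 = -2629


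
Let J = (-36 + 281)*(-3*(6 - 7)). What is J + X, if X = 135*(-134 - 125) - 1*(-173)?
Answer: -34057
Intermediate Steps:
X = -34792 (X = 135*(-259) + 173 = -34965 + 173 = -34792)
J = 735 (J = 245*(-3*(-1)) = 245*3 = 735)
J + X = 735 - 34792 = -34057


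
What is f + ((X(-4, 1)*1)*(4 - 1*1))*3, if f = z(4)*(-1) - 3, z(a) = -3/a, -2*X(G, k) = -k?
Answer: 9/4 ≈ 2.2500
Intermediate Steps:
X(G, k) = k/2 (X(G, k) = -(-1)*k/2 = k/2)
f = -9/4 (f = -3/4*(-1) - 3 = 3/4 - 3 = -9/4 ≈ -2.2500)
f + ((X(-4, 1)*1)*(4 - 1*1))*3 = -9/4 + ((((1/2)*1)*1)*(4 - 1*1))*3 = -9/4 + (((1/2)*1)*(4 - 1))*3 = -9/4 + ((1/2)*3)*3 = -9/4 + (3/2)*3 = -9/4 + 9/2 = 9/4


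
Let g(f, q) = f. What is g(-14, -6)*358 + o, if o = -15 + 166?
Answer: -4861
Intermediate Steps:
o = 151
g(-14, -6)*358 + o = -14*358 + 151 = -5012 + 151 = -4861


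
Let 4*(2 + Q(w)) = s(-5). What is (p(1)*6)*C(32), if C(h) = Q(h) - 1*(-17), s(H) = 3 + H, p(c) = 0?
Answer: 0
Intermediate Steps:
Q(w) = -5/2 (Q(w) = -2 + (3 - 5)/4 = -2 + (¼)*(-2) = -2 - ½ = -5/2)
C(h) = 29/2 (C(h) = -5/2 - 1*(-17) = -5/2 + 17 = 29/2)
(p(1)*6)*C(32) = (0*6)*(29/2) = 0*(29/2) = 0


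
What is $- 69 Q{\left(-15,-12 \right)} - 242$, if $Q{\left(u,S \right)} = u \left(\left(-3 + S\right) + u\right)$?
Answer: $-31292$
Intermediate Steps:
$Q{\left(u,S \right)} = u \left(-3 + S + u\right)$
$- 69 Q{\left(-15,-12 \right)} - 242 = - 69 \left(- 15 \left(-3 - 12 - 15\right)\right) - 242 = - 69 \left(\left(-15\right) \left(-30\right)\right) - 242 = \left(-69\right) 450 - 242 = -31050 - 242 = -31292$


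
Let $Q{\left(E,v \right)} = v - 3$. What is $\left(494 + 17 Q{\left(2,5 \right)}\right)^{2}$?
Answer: $278784$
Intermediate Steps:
$Q{\left(E,v \right)} = -3 + v$ ($Q{\left(E,v \right)} = v - 3 = -3 + v$)
$\left(494 + 17 Q{\left(2,5 \right)}\right)^{2} = \left(494 + 17 \left(-3 + 5\right)\right)^{2} = \left(494 + 17 \cdot 2\right)^{2} = \left(494 + 34\right)^{2} = 528^{2} = 278784$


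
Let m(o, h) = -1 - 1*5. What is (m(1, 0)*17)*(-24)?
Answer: 2448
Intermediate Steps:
m(o, h) = -6 (m(o, h) = -1 - 5 = -6)
(m(1, 0)*17)*(-24) = -6*17*(-24) = -102*(-24) = 2448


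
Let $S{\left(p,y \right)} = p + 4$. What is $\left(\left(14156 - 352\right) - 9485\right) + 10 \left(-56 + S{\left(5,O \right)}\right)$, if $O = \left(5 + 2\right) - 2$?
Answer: $3849$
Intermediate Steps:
$O = 5$ ($O = 7 - 2 = 5$)
$S{\left(p,y \right)} = 4 + p$
$\left(\left(14156 - 352\right) - 9485\right) + 10 \left(-56 + S{\left(5,O \right)}\right) = \left(\left(14156 - 352\right) - 9485\right) + 10 \left(-56 + \left(4 + 5\right)\right) = \left(13804 - 9485\right) + 10 \left(-56 + 9\right) = 4319 + 10 \left(-47\right) = 4319 - 470 = 3849$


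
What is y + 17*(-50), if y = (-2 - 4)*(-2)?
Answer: -838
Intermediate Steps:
y = 12 (y = -6*(-2) = 12)
y + 17*(-50) = 12 + 17*(-50) = 12 - 850 = -838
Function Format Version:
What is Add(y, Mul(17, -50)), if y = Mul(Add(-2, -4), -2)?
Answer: -838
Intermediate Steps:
y = 12 (y = Mul(-6, -2) = 12)
Add(y, Mul(17, -50)) = Add(12, Mul(17, -50)) = Add(12, -850) = -838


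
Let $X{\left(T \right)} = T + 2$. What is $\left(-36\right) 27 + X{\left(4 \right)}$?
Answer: $-966$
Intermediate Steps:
$X{\left(T \right)} = 2 + T$
$\left(-36\right) 27 + X{\left(4 \right)} = \left(-36\right) 27 + \left(2 + 4\right) = -972 + 6 = -966$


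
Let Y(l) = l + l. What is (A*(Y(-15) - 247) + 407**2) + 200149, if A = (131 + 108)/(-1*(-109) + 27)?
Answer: 49682325/136 ≈ 3.6531e+5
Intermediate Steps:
Y(l) = 2*l
A = 239/136 (A = 239/(109 + 27) = 239/136 ≈ 1.7574)
(A*(Y(-15) - 247) + 407**2) + 200149 = (239*(2*(-15) - 247)/136 + 407**2) + 200149 = (239*(-30 - 247)/136 + 165649) + 200149 = ((239/136)*(-277) + 165649) + 200149 = (-66203/136 + 165649) + 200149 = 22462061/136 + 200149 = 49682325/136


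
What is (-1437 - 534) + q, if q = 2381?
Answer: 410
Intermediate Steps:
(-1437 - 534) + q = (-1437 - 534) + 2381 = -1971 + 2381 = 410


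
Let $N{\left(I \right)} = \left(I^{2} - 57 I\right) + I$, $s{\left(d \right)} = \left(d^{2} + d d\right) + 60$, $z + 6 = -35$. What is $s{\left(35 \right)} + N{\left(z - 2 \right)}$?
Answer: $6767$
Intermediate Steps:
$z = -41$ ($z = -6 - 35 = -41$)
$s{\left(d \right)} = 60 + 2 d^{2}$ ($s{\left(d \right)} = \left(d^{2} + d^{2}\right) + 60 = 2 d^{2} + 60 = 60 + 2 d^{2}$)
$N{\left(I \right)} = I^{2} - 56 I$
$s{\left(35 \right)} + N{\left(z - 2 \right)} = \left(60 + 2 \cdot 35^{2}\right) + \left(-41 - 2\right) \left(-56 - 43\right) = \left(60 + 2 \cdot 1225\right) - 43 \left(-56 - 43\right) = \left(60 + 2450\right) - -4257 = 2510 + 4257 = 6767$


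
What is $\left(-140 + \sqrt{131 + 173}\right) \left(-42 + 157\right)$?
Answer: $-16100 + 460 \sqrt{19} \approx -14095.0$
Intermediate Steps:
$\left(-140 + \sqrt{131 + 173}\right) \left(-42 + 157\right) = \left(-140 + \sqrt{304}\right) 115 = \left(-140 + 4 \sqrt{19}\right) 115 = -16100 + 460 \sqrt{19}$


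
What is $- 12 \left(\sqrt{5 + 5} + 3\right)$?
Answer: $-36 - 12 \sqrt{10} \approx -73.947$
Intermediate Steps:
$- 12 \left(\sqrt{5 + 5} + 3\right) = - 12 \left(\sqrt{10} + 3\right) = - 12 \left(3 + \sqrt{10}\right) = -36 - 12 \sqrt{10}$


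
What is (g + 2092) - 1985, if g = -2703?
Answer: -2596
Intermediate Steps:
(g + 2092) - 1985 = (-2703 + 2092) - 1985 = -611 - 1985 = -2596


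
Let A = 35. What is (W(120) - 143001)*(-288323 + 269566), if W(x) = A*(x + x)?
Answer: 2524710957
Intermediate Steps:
W(x) = 70*x (W(x) = 35*(x + x) = 35*(2*x) = 70*x)
(W(120) - 143001)*(-288323 + 269566) = (70*120 - 143001)*(-288323 + 269566) = (8400 - 143001)*(-18757) = -134601*(-18757) = 2524710957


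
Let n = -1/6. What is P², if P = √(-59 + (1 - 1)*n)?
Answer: -59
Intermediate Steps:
n = -⅙ (n = -1*⅙ = -⅙ ≈ -0.16667)
P = I*√59 (P = √(-59 + (1 - 1)*(-⅙)) = √(-59 + 0*(-⅙)) = √(-59 + 0) = √(-59) = I*√59 ≈ 7.6811*I)
P² = (I*√59)² = -59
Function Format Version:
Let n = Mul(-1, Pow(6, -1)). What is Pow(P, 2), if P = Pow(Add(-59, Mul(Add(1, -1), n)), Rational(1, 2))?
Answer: -59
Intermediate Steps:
n = Rational(-1, 6) (n = Mul(-1, Rational(1, 6)) = Rational(-1, 6) ≈ -0.16667)
P = Mul(I, Pow(59, Rational(1, 2))) (P = Pow(Add(-59, Mul(Add(1, -1), Rational(-1, 6))), Rational(1, 2)) = Pow(Add(-59, Mul(0, Rational(-1, 6))), Rational(1, 2)) = Pow(Add(-59, 0), Rational(1, 2)) = Pow(-59, Rational(1, 2)) = Mul(I, Pow(59, Rational(1, 2))) ≈ Mul(7.6811, I))
Pow(P, 2) = Pow(Mul(I, Pow(59, Rational(1, 2))), 2) = -59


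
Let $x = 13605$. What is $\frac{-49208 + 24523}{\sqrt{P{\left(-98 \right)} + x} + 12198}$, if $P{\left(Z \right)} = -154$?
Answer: $- \frac{301107630}{148777753} + \frac{24685 \sqrt{13451}}{148777753} \approx -2.0046$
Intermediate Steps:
$\frac{-49208 + 24523}{\sqrt{P{\left(-98 \right)} + x} + 12198} = \frac{-49208 + 24523}{\sqrt{-154 + 13605} + 12198} = - \frac{24685}{\sqrt{13451} + 12198} = - \frac{24685}{12198 + \sqrt{13451}}$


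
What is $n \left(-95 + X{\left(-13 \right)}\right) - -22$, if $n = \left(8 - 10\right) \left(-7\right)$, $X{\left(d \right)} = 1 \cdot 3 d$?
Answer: $-1854$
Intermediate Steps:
$X{\left(d \right)} = 3 d$
$n = 14$ ($n = \left(-2\right) \left(-7\right) = 14$)
$n \left(-95 + X{\left(-13 \right)}\right) - -22 = 14 \left(-95 + 3 \left(-13\right)\right) - -22 = 14 \left(-95 - 39\right) + 22 = 14 \left(-134\right) + 22 = -1876 + 22 = -1854$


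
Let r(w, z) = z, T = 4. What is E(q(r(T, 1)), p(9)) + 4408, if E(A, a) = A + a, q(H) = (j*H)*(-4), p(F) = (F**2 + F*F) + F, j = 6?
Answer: 4555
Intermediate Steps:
p(F) = F + 2*F**2 (p(F) = (F**2 + F**2) + F = 2*F**2 + F = F + 2*F**2)
q(H) = -24*H (q(H) = (6*H)*(-4) = -24*H)
E(q(r(T, 1)), p(9)) + 4408 = (-24*1 + 9*(1 + 2*9)) + 4408 = (-24 + 9*(1 + 18)) + 4408 = (-24 + 9*19) + 4408 = (-24 + 171) + 4408 = 147 + 4408 = 4555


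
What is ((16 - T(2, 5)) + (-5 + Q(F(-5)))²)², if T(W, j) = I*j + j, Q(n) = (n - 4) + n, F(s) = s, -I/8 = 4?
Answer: 283024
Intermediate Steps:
I = -32 (I = -8*4 = -32)
Q(n) = -4 + 2*n (Q(n) = (-4 + n) + n = -4 + 2*n)
T(W, j) = -31*j (T(W, j) = -32*j + j = -31*j)
((16 - T(2, 5)) + (-5 + Q(F(-5)))²)² = ((16 - (-31)*5) + (-5 + (-4 + 2*(-5)))²)² = ((16 - 1*(-155)) + (-5 + (-4 - 10))²)² = ((16 + 155) + (-5 - 14)²)² = (171 + (-19)²)² = (171 + 361)² = 532² = 283024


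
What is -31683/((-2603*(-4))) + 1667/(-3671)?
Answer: -133665097/38222452 ≈ -3.4970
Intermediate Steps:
-31683/((-2603*(-4))) + 1667/(-3671) = -31683/10412 + 1667*(-1/3671) = -31683*1/10412 - 1667/3671 = -31683/10412 - 1667/3671 = -133665097/38222452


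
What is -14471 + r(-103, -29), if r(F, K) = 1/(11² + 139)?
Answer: -3762459/260 ≈ -14471.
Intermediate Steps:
r(F, K) = 1/260 (r(F, K) = 1/(121 + 139) = 1/260)
-14471 + r(-103, -29) = -14471 + 1/260 = -3762459/260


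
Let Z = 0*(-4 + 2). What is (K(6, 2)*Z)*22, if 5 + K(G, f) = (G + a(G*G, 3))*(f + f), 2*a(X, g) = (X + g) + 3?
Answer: 0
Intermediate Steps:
a(X, g) = 3/2 + X/2 + g/2 (a(X, g) = ((X + g) + 3)/2 = (3 + X + g)/2 = 3/2 + X/2 + g/2)
K(G, f) = -5 + 2*f*(3 + G + G²/2) (K(G, f) = -5 + (G + (3/2 + (G*G)/2 + (½)*3))*(f + f) = -5 + (G + (3/2 + G²/2 + 3/2))*(2*f) = -5 + (G + (3 + G²/2))*(2*f) = -5 + (3 + G + G²/2)*(2*f) = -5 + 2*f*(3 + G + G²/2))
Z = 0 (Z = 0*(-2) = 0)
(K(6, 2)*Z)*22 = ((-5 + 2*(6 + 6²) + 2*6*2)*0)*22 = ((-5 + 2*(6 + 36) + 24)*0)*22 = ((-5 + 2*42 + 24)*0)*22 = ((-5 + 84 + 24)*0)*22 = (103*0)*22 = 0*22 = 0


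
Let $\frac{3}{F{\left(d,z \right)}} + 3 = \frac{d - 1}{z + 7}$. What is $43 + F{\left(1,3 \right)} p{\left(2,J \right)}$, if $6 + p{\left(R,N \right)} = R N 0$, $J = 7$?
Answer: $49$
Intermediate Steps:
$F{\left(d,z \right)} = \frac{3}{-3 + \frac{-1 + d}{7 + z}}$ ($F{\left(d,z \right)} = \frac{3}{-3 + \frac{d - 1}{z + 7}} = \frac{3}{-3 + \frac{-1 + d}{7 + z}}$)
$p{\left(R,N \right)} = -6$ ($p{\left(R,N \right)} = -6 + R N 0 = -6 + N R 0 = -6 + 0 = -6$)
$43 + F{\left(1,3 \right)} p{\left(2,J \right)} = 43 + \frac{3 \left(-7 - 3\right)}{22 - 1 + 3 \cdot 3} \left(-6\right) = 43 + \frac{3 \left(-7 - 3\right)}{22 - 1 + 9} \left(-6\right) = 43 + 3 \cdot \frac{1}{30} \left(-10\right) \left(-6\right) = 43 - -6 = 43 + 6 = 49$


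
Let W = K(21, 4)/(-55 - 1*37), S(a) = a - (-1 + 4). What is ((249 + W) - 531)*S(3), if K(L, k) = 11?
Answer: 0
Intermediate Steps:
S(a) = -3 + a (S(a) = a - 1*3 = a - 3 = -3 + a)
W = -11/92 (W = 11/(-55 - 1*37) = 11/(-55 - 37) = 11/(-92) = 11*(-1/92) = -11/92 ≈ -0.11957)
((249 + W) - 531)*S(3) = ((249 - 11/92) - 531)*(-3 + 3) = (22897/92 - 531)*0 = -25955/92*0 = 0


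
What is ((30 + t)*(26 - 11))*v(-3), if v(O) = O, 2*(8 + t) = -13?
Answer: -1395/2 ≈ -697.50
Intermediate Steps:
t = -29/2 (t = -8 + (½)*(-13) = -8 - 13/2 = -29/2 ≈ -14.500)
((30 + t)*(26 - 11))*v(-3) = ((30 - 29/2)*(26 - 11))*(-3) = ((31/2)*15)*(-3) = (465/2)*(-3) = -1395/2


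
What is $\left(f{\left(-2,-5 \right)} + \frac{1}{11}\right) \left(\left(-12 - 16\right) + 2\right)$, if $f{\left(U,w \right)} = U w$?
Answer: $- \frac{2886}{11} \approx -262.36$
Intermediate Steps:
$\left(f{\left(-2,-5 \right)} + \frac{1}{11}\right) \left(\left(-12 - 16\right) + 2\right) = \left(\left(-2\right) \left(-5\right) + \frac{1}{11}\right) \left(\left(-12 - 16\right) + 2\right) = \left(10 + \frac{1}{11}\right) \left(-28 + 2\right) = \frac{111}{11} \left(-26\right) = - \frac{2886}{11}$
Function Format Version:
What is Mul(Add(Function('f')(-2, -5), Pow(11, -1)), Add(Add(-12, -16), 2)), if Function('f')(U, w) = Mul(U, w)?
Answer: Rational(-2886, 11) ≈ -262.36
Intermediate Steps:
Mul(Add(Function('f')(-2, -5), Pow(11, -1)), Add(Add(-12, -16), 2)) = Mul(Add(Mul(-2, -5), Pow(11, -1)), Add(Add(-12, -16), 2)) = Mul(Add(10, Rational(1, 11)), Add(-28, 2)) = Mul(Rational(111, 11), -26) = Rational(-2886, 11)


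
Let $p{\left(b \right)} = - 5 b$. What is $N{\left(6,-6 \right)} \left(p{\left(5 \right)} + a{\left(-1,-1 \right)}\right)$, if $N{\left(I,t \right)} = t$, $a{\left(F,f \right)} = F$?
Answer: $156$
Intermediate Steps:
$N{\left(6,-6 \right)} \left(p{\left(5 \right)} + a{\left(-1,-1 \right)}\right) = - 6 \left(\left(-5\right) 5 - 1\right) = - 6 \left(-25 - 1\right) = \left(-6\right) \left(-26\right) = 156$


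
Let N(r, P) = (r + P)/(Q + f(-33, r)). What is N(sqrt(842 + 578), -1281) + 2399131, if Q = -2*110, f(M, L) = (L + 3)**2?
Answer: 1128039688414/470187 + 5930*sqrt(355)/470187 ≈ 2.3991e+6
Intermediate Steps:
f(M, L) = (3 + L)**2
Q = -220
N(r, P) = (P + r)/(-220 + (3 + r)**2) (N(r, P) = (r + P)/(-220 + (3 + r)**2) = (P + r)/(-220 + (3 + r)**2))
N(sqrt(842 + 578), -1281) + 2399131 = (-1281 + sqrt(842 + 578))/(-220 + (3 + sqrt(842 + 578))**2) + 2399131 = (-1281 + sqrt(1420))/(-220 + (3 + sqrt(1420))**2) + 2399131 = (-1281 + 2*sqrt(355))/(-220 + (3 + 2*sqrt(355))**2) + 2399131 = 2399131 + (-1281 + 2*sqrt(355))/(-220 + (3 + 2*sqrt(355))**2)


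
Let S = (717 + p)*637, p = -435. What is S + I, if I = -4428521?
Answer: -4248887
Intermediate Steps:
S = 179634 (S = (717 - 435)*637 = 282*637 = 179634)
S + I = 179634 - 4428521 = -4248887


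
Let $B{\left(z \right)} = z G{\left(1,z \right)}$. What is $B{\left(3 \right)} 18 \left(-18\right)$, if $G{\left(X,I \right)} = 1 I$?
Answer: $-2916$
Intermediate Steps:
$G{\left(X,I \right)} = I$
$B{\left(z \right)} = z^{2}$ ($B{\left(z \right)} = z z = z^{2}$)
$B{\left(3 \right)} 18 \left(-18\right) = 3^{2} \cdot 18 \left(-18\right) = 9 \cdot 18 \left(-18\right) = 162 \left(-18\right) = -2916$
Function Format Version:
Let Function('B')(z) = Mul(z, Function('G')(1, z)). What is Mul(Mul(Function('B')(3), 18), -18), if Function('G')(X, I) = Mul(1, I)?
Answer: -2916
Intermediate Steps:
Function('G')(X, I) = I
Function('B')(z) = Pow(z, 2) (Function('B')(z) = Mul(z, z) = Pow(z, 2))
Mul(Mul(Function('B')(3), 18), -18) = Mul(Mul(Pow(3, 2), 18), -18) = Mul(Mul(9, 18), -18) = Mul(162, -18) = -2916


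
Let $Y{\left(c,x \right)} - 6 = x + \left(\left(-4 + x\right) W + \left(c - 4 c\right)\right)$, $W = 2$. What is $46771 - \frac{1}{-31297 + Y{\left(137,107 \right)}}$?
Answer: $\frac{1468094920}{31389} \approx 46771.0$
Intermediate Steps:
$Y{\left(c,x \right)} = -2 - 3 c + 3 x$ ($Y{\left(c,x \right)} = 6 + \left(x + \left(\left(-4 + x\right) 2 + \left(c - 4 c\right)\right)\right) = 6 - \left(8 - 3 x + 3 c\right) = -2 - 3 c + 3 x$)
$46771 - \frac{1}{-31297 + Y{\left(137,107 \right)}} = 46771 - \frac{1}{-31297 - 92} = 46771 - \frac{1}{-31389} = 46771 - - \frac{1}{31389} = 46771 + \frac{1}{31389} = \frac{1468094920}{31389}$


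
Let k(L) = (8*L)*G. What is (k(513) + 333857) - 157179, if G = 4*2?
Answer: 209510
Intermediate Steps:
G = 8
k(L) = 64*L (k(L) = (8*L)*8 = 64*L)
(k(513) + 333857) - 157179 = (64*513 + 333857) - 157179 = (32832 + 333857) - 157179 = 366689 - 157179 = 209510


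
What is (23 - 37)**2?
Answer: 196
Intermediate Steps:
(23 - 37)**2 = (-14)**2 = 196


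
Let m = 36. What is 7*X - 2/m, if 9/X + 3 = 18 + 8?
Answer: 1111/414 ≈ 2.6836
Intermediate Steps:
X = 9/23 (X = 9/(-3 + (18 + 8)) = 9/(-3 + 26) = 9/23 ≈ 0.39130)
7*X - 2/m = 7*(9/23) - 2/36 = 63/23 - 2*1/36 = 63/23 - 1/18 = 1111/414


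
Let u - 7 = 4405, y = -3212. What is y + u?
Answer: 1200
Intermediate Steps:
u = 4412 (u = 7 + 4405 = 4412)
y + u = -3212 + 4412 = 1200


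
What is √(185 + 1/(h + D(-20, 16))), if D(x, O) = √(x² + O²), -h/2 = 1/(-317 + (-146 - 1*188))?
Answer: √(2042 + 963480*√41)/(2*√(1 + 1302*√41)) ≈ 13.603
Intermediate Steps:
h = 2/651 (h = -2/(-317 + (-146 - 1*188)) = -2/(-317 + (-146 - 188)) = -2/(-317 - 334) = -2/(-651) = -2*(-1/651) = 2/651 ≈ 0.0030722)
D(x, O) = √(O² + x²)
√(185 + 1/(h + D(-20, 16))) = √(185 + 1/(2/651 + √(16² + (-20)²))) = √(185 + 1/(2/651 + √(256 + 400))) = √(185 + 1/(2/651 + √656)) = √(185 + 1/(2/651 + 4*√41))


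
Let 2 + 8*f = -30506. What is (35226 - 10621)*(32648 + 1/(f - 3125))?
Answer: 11147450113870/13877 ≈ 8.0330e+8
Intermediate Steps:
f = -7627/2 (f = -¼ + (⅛)*(-30506) = -¼ - 15253/4 = -7627/2 ≈ -3813.5)
(35226 - 10621)*(32648 + 1/(f - 3125)) = (35226 - 10621)*(32648 + 1/(-7627/2 - 3125)) = 24605*(32648 + 1/(-13877/2)) = 24605*(32648 - 2/13877) = 24605*(453056294/13877) = 11147450113870/13877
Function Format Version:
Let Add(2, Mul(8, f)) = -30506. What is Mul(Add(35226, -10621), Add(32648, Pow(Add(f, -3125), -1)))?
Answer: Rational(11147450113870, 13877) ≈ 8.0330e+8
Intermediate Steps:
f = Rational(-7627, 2) (f = Add(Rational(-1, 4), Mul(Rational(1, 8), -30506)) = Add(Rational(-1, 4), Rational(-15253, 4)) = Rational(-7627, 2) ≈ -3813.5)
Mul(Add(35226, -10621), Add(32648, Pow(Add(f, -3125), -1))) = Mul(Add(35226, -10621), Add(32648, Pow(Add(Rational(-7627, 2), -3125), -1))) = Mul(24605, Add(32648, Pow(Rational(-13877, 2), -1))) = Mul(24605, Add(32648, Rational(-2, 13877))) = Mul(24605, Rational(453056294, 13877)) = Rational(11147450113870, 13877)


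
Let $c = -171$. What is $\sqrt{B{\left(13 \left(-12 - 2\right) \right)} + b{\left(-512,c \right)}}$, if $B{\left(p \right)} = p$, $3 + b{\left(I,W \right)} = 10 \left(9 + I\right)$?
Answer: $i \sqrt{5215} \approx 72.215 i$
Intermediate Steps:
$b{\left(I,W \right)} = 87 + 10 I$ ($b{\left(I,W \right)} = -3 + 10 \left(9 + I\right) = -3 + \left(90 + 10 I\right) = 87 + 10 I$)
$\sqrt{B{\left(13 \left(-12 - 2\right) \right)} + b{\left(-512,c \right)}} = \sqrt{13 \left(-12 - 2\right) + \left(87 + 10 \left(-512\right)\right)} = \sqrt{13 \left(-14\right) + \left(87 - 5120\right)} = \sqrt{-182 - 5033} = \sqrt{-5215} = i \sqrt{5215}$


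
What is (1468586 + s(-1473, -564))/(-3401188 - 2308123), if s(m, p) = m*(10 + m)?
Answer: -3623585/5709311 ≈ -0.63468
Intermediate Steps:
(1468586 + s(-1473, -564))/(-3401188 - 2308123) = (1468586 - 1473*(10 - 1473))/(-3401188 - 2308123) = (1468586 - 1473*(-1463))/(-5709311) = (1468586 + 2154999)*(-1/5709311) = 3623585*(-1/5709311) = -3623585/5709311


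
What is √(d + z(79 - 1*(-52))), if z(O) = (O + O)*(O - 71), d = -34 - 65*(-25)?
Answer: √17311 ≈ 131.57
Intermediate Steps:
d = 1591 (d = -34 + 1625 = 1591)
z(O) = 2*O*(-71 + O) (z(O) = (2*O)*(-71 + O) = 2*O*(-71 + O))
√(d + z(79 - 1*(-52))) = √(1591 + 2*(79 - 1*(-52))*(-71 + (79 - 1*(-52)))) = √(1591 + 2*(79 + 52)*(-71 + (79 + 52))) = √(1591 + 2*131*(-71 + 131)) = √(1591 + 2*131*60) = √(1591 + 15720) = √17311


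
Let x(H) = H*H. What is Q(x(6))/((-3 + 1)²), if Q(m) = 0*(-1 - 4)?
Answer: 0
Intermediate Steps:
x(H) = H²
Q(m) = 0 (Q(m) = 0*(-5) = 0)
Q(x(6))/((-3 + 1)²) = 0/((-3 + 1)²) = 0/((-2)²) = 0/4 = 0*(¼) = 0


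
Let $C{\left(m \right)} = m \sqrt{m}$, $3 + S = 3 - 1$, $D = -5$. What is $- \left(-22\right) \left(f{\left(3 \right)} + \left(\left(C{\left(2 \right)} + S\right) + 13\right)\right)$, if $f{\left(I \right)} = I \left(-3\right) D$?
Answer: $1254 + 44 \sqrt{2} \approx 1316.2$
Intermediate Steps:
$S = -1$ ($S = -3 + \left(3 - 1\right) = -3 + 2 = -1$)
$C{\left(m \right)} = m^{\frac{3}{2}}$
$f{\left(I \right)} = 15 I$ ($f{\left(I \right)} = I \left(-3\right) \left(-5\right) = - 3 I \left(-5\right) = 15 I$)
$- \left(-22\right) \left(f{\left(3 \right)} + \left(\left(C{\left(2 \right)} + S\right) + 13\right)\right) = - \left(-22\right) \left(15 \cdot 3 + \left(\left(2^{\frac{3}{2}} - 1\right) + 13\right)\right) = - \left(-22\right) \left(45 + \left(\left(2 \sqrt{2} - 1\right) + 13\right)\right) = - \left(-22\right) \left(45 + \left(\left(-1 + 2 \sqrt{2}\right) + 13\right)\right) = - \left(-22\right) \left(45 + \left(12 + 2 \sqrt{2}\right)\right) = - \left(-22\right) \left(57 + 2 \sqrt{2}\right) = - (-1254 - 44 \sqrt{2}) = 1254 + 44 \sqrt{2}$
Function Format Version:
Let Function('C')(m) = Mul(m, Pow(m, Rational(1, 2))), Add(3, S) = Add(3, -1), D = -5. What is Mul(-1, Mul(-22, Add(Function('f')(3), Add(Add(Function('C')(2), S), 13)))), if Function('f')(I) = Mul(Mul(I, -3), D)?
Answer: Add(1254, Mul(44, Pow(2, Rational(1, 2)))) ≈ 1316.2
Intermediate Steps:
S = -1 (S = Add(-3, Add(3, -1)) = Add(-3, 2) = -1)
Function('C')(m) = Pow(m, Rational(3, 2))
Function('f')(I) = Mul(15, I) (Function('f')(I) = Mul(Mul(I, -3), -5) = Mul(Mul(-3, I), -5) = Mul(15, I))
Mul(-1, Mul(-22, Add(Function('f')(3), Add(Add(Function('C')(2), S), 13)))) = Mul(-1, Mul(-22, Add(Mul(15, 3), Add(Add(Pow(2, Rational(3, 2)), -1), 13)))) = Mul(-1, Mul(-22, Add(45, Add(Add(Mul(2, Pow(2, Rational(1, 2))), -1), 13)))) = Mul(-1, Mul(-22, Add(45, Add(Add(-1, Mul(2, Pow(2, Rational(1, 2)))), 13)))) = Mul(-1, Mul(-22, Add(45, Add(12, Mul(2, Pow(2, Rational(1, 2))))))) = Mul(-1, Mul(-22, Add(57, Mul(2, Pow(2, Rational(1, 2)))))) = Mul(-1, Add(-1254, Mul(-44, Pow(2, Rational(1, 2))))) = Add(1254, Mul(44, Pow(2, Rational(1, 2))))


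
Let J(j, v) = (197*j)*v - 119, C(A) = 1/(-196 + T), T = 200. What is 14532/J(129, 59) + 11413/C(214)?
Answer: 17110921057/374812 ≈ 45652.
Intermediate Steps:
C(A) = ¼ (C(A) = 1/(-196 + 200) = 1/4 = ¼)
J(j, v) = -119 + 197*j*v (J(j, v) = 197*j*v - 119 = -119 + 197*j*v)
14532/J(129, 59) + 11413/C(214) = 14532/(-119 + 197*129*59) + 11413/(¼) = 14532/(-119 + 1499367) + 11413*4 = 14532/1499248 + 45652 = 14532*(1/1499248) + 45652 = 3633/374812 + 45652 = 17110921057/374812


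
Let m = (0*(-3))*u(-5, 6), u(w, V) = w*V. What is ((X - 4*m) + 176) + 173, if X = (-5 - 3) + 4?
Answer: 345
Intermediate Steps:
u(w, V) = V*w
X = -4 (X = -8 + 4 = -4)
m = 0 (m = (0*(-3))*(6*(-5)) = 0*(-30) = 0)
((X - 4*m) + 176) + 173 = ((-4 - 4*0) + 176) + 173 = ((-4 + 0) + 176) + 173 = (-4 + 176) + 173 = 172 + 173 = 345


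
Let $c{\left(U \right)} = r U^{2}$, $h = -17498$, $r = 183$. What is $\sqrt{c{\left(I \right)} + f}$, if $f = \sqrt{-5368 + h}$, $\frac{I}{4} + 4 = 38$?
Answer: $\sqrt{3384768 + i \sqrt{22866}} \approx 1839.8 + 0.041 i$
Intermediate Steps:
$I = 136$ ($I = -16 + 4 \cdot 38 = -16 + 152 = 136$)
$f = i \sqrt{22866}$ ($f = \sqrt{-5368 - 17498} = \sqrt{-22866} = i \sqrt{22866} \approx 151.22 i$)
$c{\left(U \right)} = 183 U^{2}$
$\sqrt{c{\left(I \right)} + f} = \sqrt{183 \cdot 136^{2} + i \sqrt{22866}} = \sqrt{183 \cdot 18496 + i \sqrt{22866}} = \sqrt{3384768 + i \sqrt{22866}}$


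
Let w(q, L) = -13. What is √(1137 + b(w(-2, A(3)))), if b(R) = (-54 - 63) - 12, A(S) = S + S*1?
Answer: 12*√7 ≈ 31.749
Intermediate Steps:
A(S) = 2*S (A(S) = S + S = 2*S)
b(R) = -129 (b(R) = -117 - 12 = -129)
√(1137 + b(w(-2, A(3)))) = √(1137 - 129) = √1008 = 12*√7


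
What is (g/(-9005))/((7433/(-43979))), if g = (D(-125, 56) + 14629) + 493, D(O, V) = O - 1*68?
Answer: 656562491/66934165 ≈ 9.8091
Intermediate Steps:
D(O, V) = -68 + O (D(O, V) = O - 68 = -68 + O)
g = 14929 (g = ((-68 - 125) + 14629) + 493 = (-193 + 14629) + 493 = 14436 + 493 = 14929)
(g/(-9005))/((7433/(-43979))) = (14929/(-9005))/((7433/(-43979))) = (14929*(-1/9005))/((7433*(-1/43979))) = -14929/(9005*(-7433/43979)) = -14929/9005*(-43979/7433) = 656562491/66934165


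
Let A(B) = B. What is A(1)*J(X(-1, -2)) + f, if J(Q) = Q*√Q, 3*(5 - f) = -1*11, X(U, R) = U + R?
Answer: 26/3 - 3*I*√3 ≈ 8.6667 - 5.1962*I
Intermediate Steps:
X(U, R) = R + U
f = 26/3 (f = 5 - (-1)*11/3 = 5 - ⅓*(-11) = 5 + 11/3 = 26/3 ≈ 8.6667)
J(Q) = Q^(3/2)
A(1)*J(X(-1, -2)) + f = 1*(-2 - 1)^(3/2) + 26/3 = 1*(-3)^(3/2) + 26/3 = 1*(-3*I*√3) + 26/3 = -3*I*√3 + 26/3 = 26/3 - 3*I*√3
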